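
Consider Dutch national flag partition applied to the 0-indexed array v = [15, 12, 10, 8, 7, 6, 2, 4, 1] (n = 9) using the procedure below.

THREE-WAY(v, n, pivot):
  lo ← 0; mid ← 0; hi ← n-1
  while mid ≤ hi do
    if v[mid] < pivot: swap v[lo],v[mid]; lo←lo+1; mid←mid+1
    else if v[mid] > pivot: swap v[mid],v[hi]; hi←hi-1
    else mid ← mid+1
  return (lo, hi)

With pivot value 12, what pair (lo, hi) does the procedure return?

(7, 7)

lo=0 mid=0 hi=8
15>12: swap(0,8), hi=7 ⇒ [1, 12, 10, 8, 7, 6, 2, 4, 15]
1<12: swap(0,0), lo=1 mid=1 ⇒ [1, 12, 10, 8, 7, 6, 2, 4, 15]
12=12: mid=2
10<12: swap(1,2), lo=2 mid=3 ⇒ [1, 10, 12, 8, 7, 6, 2, 4, 15]
8<12: swap(2,3), lo=3 mid=4 ⇒ [1, 10, 8, 12, 7, 6, 2, 4, 15]
7<12: swap(3,4), lo=4 mid=5 ⇒ [1, 10, 8, 7, 12, 6, 2, 4, 15]
6<12: swap(4,5), lo=5 mid=6 ⇒ [1, 10, 8, 7, 6, 12, 2, 4, 15]
2<12: swap(5,6), lo=6 mid=7 ⇒ [1, 10, 8, 7, 6, 2, 12, 4, 15]
4<12: swap(6,7), lo=7 mid=8 ⇒ [1, 10, 8, 7, 6, 2, 4, 12, 15]
done. lo=7 hi=7; v=[1, 10, 8, 7, 6, 2, 4, 12, 15]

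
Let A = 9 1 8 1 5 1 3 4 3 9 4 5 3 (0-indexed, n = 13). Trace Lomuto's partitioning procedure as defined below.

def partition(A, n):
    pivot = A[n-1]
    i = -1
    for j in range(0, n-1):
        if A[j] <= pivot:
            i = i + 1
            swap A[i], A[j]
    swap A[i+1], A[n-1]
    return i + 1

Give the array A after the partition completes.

1 1 1 3 3 3 9 4 5 9 4 5 8

pivot=3, i=-1
j=0: 9>3, skip
j=1: 1≤3, i=0, swap(0,1) ⇒ 1 9 8 1 5 1 3 4 3 9 4 5 3
j=2: 8>3, skip
j=3: 1≤3, i=1, swap(1,3) ⇒ 1 1 8 9 5 1 3 4 3 9 4 5 3
j=4: 5>3, skip
j=5: 1≤3, i=2, swap(2,5) ⇒ 1 1 1 9 5 8 3 4 3 9 4 5 3
j=6: 3≤3, i=3, swap(3,6) ⇒ 1 1 1 3 5 8 9 4 3 9 4 5 3
j=7: 4>3, skip
j=8: 3≤3, i=4, swap(4,8) ⇒ 1 1 1 3 3 8 9 4 5 9 4 5 3
j=9: 9>3, skip
j=10: 4>3, skip
j=11: 5>3, skip
swap(5,12) ⇒ 1 1 1 3 3 3 9 4 5 9 4 5 8; return 5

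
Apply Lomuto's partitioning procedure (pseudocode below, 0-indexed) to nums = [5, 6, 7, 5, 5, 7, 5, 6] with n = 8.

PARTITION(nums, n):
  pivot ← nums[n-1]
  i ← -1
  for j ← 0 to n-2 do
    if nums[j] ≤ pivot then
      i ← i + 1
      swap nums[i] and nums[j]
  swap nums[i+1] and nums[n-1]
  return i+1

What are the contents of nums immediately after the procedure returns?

[5, 6, 5, 5, 5, 6, 7, 7]

pivot = nums[7] = 6; i = -1
j=0: nums[0]=5 ≤ 6 → i=0, swap nums[0],nums[0] (no change) → [5, 6, 7, 5, 5, 7, 5, 6]
j=1: nums[1]=6 ≤ 6 → i=1, swap nums[1],nums[1] (no change) → [5, 6, 7, 5, 5, 7, 5, 6]
j=2: nums[2]=7 > 6 → no swap
j=3: nums[3]=5 ≤ 6 → i=2, swap nums[2],nums[3] → [5, 6, 5, 7, 5, 7, 5, 6]
j=4: nums[4]=5 ≤ 6 → i=3, swap nums[3],nums[4] → [5, 6, 5, 5, 7, 7, 5, 6]
j=5: nums[5]=7 > 6 → no swap
j=6: nums[6]=5 ≤ 6 → i=4, swap nums[4],nums[6] → [5, 6, 5, 5, 5, 7, 7, 6]
final swap nums[5],nums[7] → [5, 6, 5, 5, 5, 6, 7, 7]; return 5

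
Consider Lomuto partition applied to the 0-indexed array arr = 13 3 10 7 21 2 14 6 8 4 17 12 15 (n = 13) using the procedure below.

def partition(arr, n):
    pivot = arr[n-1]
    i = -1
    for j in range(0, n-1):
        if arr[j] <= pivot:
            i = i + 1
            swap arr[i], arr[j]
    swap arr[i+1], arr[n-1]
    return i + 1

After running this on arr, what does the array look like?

pivot=15, i=-1
j=0: 13≤15, i=0, swap(0,0) ⇒ 13 3 10 7 21 2 14 6 8 4 17 12 15
j=1: 3≤15, i=1, swap(1,1) ⇒ 13 3 10 7 21 2 14 6 8 4 17 12 15
j=2: 10≤15, i=2, swap(2,2) ⇒ 13 3 10 7 21 2 14 6 8 4 17 12 15
j=3: 7≤15, i=3, swap(3,3) ⇒ 13 3 10 7 21 2 14 6 8 4 17 12 15
j=4: 21>15, skip
j=5: 2≤15, i=4, swap(4,5) ⇒ 13 3 10 7 2 21 14 6 8 4 17 12 15
j=6: 14≤15, i=5, swap(5,6) ⇒ 13 3 10 7 2 14 21 6 8 4 17 12 15
j=7: 6≤15, i=6, swap(6,7) ⇒ 13 3 10 7 2 14 6 21 8 4 17 12 15
j=8: 8≤15, i=7, swap(7,8) ⇒ 13 3 10 7 2 14 6 8 21 4 17 12 15
j=9: 4≤15, i=8, swap(8,9) ⇒ 13 3 10 7 2 14 6 8 4 21 17 12 15
j=10: 17>15, skip
j=11: 12≤15, i=9, swap(9,11) ⇒ 13 3 10 7 2 14 6 8 4 12 17 21 15
swap(10,12) ⇒ 13 3 10 7 2 14 6 8 4 12 15 21 17; return 10

13 3 10 7 2 14 6 8 4 12 15 21 17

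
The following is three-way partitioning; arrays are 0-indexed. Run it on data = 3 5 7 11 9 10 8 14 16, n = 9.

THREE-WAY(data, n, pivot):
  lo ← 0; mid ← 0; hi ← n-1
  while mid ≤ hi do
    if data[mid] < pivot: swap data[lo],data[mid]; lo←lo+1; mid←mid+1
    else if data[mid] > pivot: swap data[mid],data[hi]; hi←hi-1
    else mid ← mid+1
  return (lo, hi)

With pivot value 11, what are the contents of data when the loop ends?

3 5 7 9 10 8 11 16 14

pivot = 11; lo=0, mid=0, hi=8
data[mid]=3<11: swap data[0],data[0]; lo=1,mid=1 → 3 5 7 11 9 10 8 14 16
data[mid]=5<11: swap data[1],data[1]; lo=2,mid=2 → 3 5 7 11 9 10 8 14 16
data[mid]=7<11: swap data[2],data[2]; lo=3,mid=3 → 3 5 7 11 9 10 8 14 16
data[mid]=11=11: mid=4
data[mid]=9<11: swap data[3],data[4]; lo=4,mid=5 → 3 5 7 9 11 10 8 14 16
data[mid]=10<11: swap data[4],data[5]; lo=5,mid=6 → 3 5 7 9 10 11 8 14 16
data[mid]=8<11: swap data[5],data[6]; lo=6,mid=7 → 3 5 7 9 10 8 11 14 16
data[mid]=14>11: swap data[7],data[8]; hi=7 → 3 5 7 9 10 8 11 16 14
data[mid]=16>11: swap data[7],data[7]; hi=6 → 3 5 7 9 10 8 11 16 14
end: lo=6, hi=6; data = 3 5 7 9 10 8 11 16 14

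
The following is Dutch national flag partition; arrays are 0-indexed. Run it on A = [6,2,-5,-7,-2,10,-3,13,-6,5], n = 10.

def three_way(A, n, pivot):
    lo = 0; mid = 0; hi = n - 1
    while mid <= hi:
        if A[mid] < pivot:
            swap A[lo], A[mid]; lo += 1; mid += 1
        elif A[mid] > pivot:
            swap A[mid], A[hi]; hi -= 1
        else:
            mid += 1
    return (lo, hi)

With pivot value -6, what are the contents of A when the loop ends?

[-7,-6,-5,-2,10,-3,13,2,5,6]

lo=0 mid=0 hi=9
6>-6: swap(0,9), hi=8 ⇒ [5,2,-5,-7,-2,10,-3,13,-6,6]
5>-6: swap(0,8), hi=7 ⇒ [-6,2,-5,-7,-2,10,-3,13,5,6]
-6=-6: mid=1
2>-6: swap(1,7), hi=6 ⇒ [-6,13,-5,-7,-2,10,-3,2,5,6]
13>-6: swap(1,6), hi=5 ⇒ [-6,-3,-5,-7,-2,10,13,2,5,6]
-3>-6: swap(1,5), hi=4 ⇒ [-6,10,-5,-7,-2,-3,13,2,5,6]
10>-6: swap(1,4), hi=3 ⇒ [-6,-2,-5,-7,10,-3,13,2,5,6]
-2>-6: swap(1,3), hi=2 ⇒ [-6,-7,-5,-2,10,-3,13,2,5,6]
-7<-6: swap(0,1), lo=1 mid=2 ⇒ [-7,-6,-5,-2,10,-3,13,2,5,6]
-5>-6: swap(2,2), hi=1 ⇒ [-7,-6,-5,-2,10,-3,13,2,5,6]
done. lo=1 hi=1; A=[-7,-6,-5,-2,10,-3,13,2,5,6]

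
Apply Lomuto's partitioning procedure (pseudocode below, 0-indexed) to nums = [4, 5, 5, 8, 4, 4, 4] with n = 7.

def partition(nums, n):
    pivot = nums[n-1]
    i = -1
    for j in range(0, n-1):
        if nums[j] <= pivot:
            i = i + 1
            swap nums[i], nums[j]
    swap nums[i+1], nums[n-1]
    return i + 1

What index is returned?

pivot=4, i=-1
j=0: 4≤4, i=0, swap(0,0) ⇒ [4, 5, 5, 8, 4, 4, 4]
j=1: 5>4, skip
j=2: 5>4, skip
j=3: 8>4, skip
j=4: 4≤4, i=1, swap(1,4) ⇒ [4, 4, 5, 8, 5, 4, 4]
j=5: 4≤4, i=2, swap(2,5) ⇒ [4, 4, 4, 8, 5, 5, 4]
swap(3,6) ⇒ [4, 4, 4, 4, 5, 5, 8]; return 3

3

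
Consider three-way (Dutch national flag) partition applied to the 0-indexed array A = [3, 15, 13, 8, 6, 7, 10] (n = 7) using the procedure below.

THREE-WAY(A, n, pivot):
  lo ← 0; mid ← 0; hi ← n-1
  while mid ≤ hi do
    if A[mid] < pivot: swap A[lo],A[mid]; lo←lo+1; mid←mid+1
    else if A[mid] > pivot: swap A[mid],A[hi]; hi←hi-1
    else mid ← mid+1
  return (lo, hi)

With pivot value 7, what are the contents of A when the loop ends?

[3, 6, 7, 8, 13, 10, 15]

lo=0 mid=0 hi=6
3<7: swap(0,0), lo=1 mid=1 ⇒ [3, 15, 13, 8, 6, 7, 10]
15>7: swap(1,6), hi=5 ⇒ [3, 10, 13, 8, 6, 7, 15]
10>7: swap(1,5), hi=4 ⇒ [3, 7, 13, 8, 6, 10, 15]
7=7: mid=2
13>7: swap(2,4), hi=3 ⇒ [3, 7, 6, 8, 13, 10, 15]
6<7: swap(1,2), lo=2 mid=3 ⇒ [3, 6, 7, 8, 13, 10, 15]
8>7: swap(3,3), hi=2 ⇒ [3, 6, 7, 8, 13, 10, 15]
done. lo=2 hi=2; A=[3, 6, 7, 8, 13, 10, 15]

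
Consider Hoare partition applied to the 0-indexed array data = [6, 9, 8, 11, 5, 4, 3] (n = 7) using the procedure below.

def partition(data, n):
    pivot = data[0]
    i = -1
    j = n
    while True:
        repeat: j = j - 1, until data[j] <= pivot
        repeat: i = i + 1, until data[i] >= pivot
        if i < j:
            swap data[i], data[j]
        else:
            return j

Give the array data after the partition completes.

pivot=6
j stops at 6 (3), i stops at 0 (6); swap ⇒ [3, 9, 8, 11, 5, 4, 6]
j stops at 5 (4), i stops at 1 (9); swap ⇒ [3, 4, 8, 11, 5, 9, 6]
j stops at 4 (5), i stops at 2 (8); swap ⇒ [3, 4, 5, 11, 8, 9, 6]
j stops at 2, i stops at 3; i≥j ⇒ return 2. data=[3, 4, 5, 11, 8, 9, 6]

[3, 4, 5, 11, 8, 9, 6]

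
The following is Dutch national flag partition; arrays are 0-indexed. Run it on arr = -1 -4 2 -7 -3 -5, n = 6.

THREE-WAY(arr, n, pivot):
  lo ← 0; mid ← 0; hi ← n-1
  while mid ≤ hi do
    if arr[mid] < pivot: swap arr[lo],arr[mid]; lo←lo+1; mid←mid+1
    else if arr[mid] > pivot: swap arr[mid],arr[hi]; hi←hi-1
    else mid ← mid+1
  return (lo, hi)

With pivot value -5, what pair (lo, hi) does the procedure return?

(1, 1)

lo=0 mid=0 hi=5
-1>-5: swap(0,5), hi=4 ⇒ -5 -4 2 -7 -3 -1
-5=-5: mid=1
-4>-5: swap(1,4), hi=3 ⇒ -5 -3 2 -7 -4 -1
-3>-5: swap(1,3), hi=2 ⇒ -5 -7 2 -3 -4 -1
-7<-5: swap(0,1), lo=1 mid=2 ⇒ -7 -5 2 -3 -4 -1
2>-5: swap(2,2), hi=1 ⇒ -7 -5 2 -3 -4 -1
done. lo=1 hi=1; arr=-7 -5 2 -3 -4 -1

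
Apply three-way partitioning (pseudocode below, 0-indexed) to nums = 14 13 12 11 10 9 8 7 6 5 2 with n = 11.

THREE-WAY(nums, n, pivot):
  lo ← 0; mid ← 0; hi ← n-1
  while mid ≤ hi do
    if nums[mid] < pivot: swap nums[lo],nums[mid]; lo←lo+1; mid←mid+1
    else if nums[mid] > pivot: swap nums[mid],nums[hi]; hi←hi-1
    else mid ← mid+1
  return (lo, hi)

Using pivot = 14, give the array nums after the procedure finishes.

lo=0 mid=0 hi=10
14=14: mid=1
13<14: swap(0,1), lo=1 mid=2 ⇒ 13 14 12 11 10 9 8 7 6 5 2
12<14: swap(1,2), lo=2 mid=3 ⇒ 13 12 14 11 10 9 8 7 6 5 2
11<14: swap(2,3), lo=3 mid=4 ⇒ 13 12 11 14 10 9 8 7 6 5 2
10<14: swap(3,4), lo=4 mid=5 ⇒ 13 12 11 10 14 9 8 7 6 5 2
9<14: swap(4,5), lo=5 mid=6 ⇒ 13 12 11 10 9 14 8 7 6 5 2
8<14: swap(5,6), lo=6 mid=7 ⇒ 13 12 11 10 9 8 14 7 6 5 2
7<14: swap(6,7), lo=7 mid=8 ⇒ 13 12 11 10 9 8 7 14 6 5 2
6<14: swap(7,8), lo=8 mid=9 ⇒ 13 12 11 10 9 8 7 6 14 5 2
5<14: swap(8,9), lo=9 mid=10 ⇒ 13 12 11 10 9 8 7 6 5 14 2
2<14: swap(9,10), lo=10 mid=11 ⇒ 13 12 11 10 9 8 7 6 5 2 14
done. lo=10 hi=10; nums=13 12 11 10 9 8 7 6 5 2 14

13 12 11 10 9 8 7 6 5 2 14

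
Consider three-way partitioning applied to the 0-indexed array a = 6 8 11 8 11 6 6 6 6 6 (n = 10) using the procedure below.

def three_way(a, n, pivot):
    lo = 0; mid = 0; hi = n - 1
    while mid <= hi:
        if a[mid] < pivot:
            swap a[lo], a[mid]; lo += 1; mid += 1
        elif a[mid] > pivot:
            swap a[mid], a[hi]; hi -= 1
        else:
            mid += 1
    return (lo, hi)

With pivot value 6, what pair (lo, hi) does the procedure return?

lo=0 mid=0 hi=9
6=6: mid=1
8>6: swap(1,9), hi=8 ⇒ 6 6 11 8 11 6 6 6 6 8
6=6: mid=2
11>6: swap(2,8), hi=7 ⇒ 6 6 6 8 11 6 6 6 11 8
6=6: mid=3
8>6: swap(3,7), hi=6 ⇒ 6 6 6 6 11 6 6 8 11 8
6=6: mid=4
11>6: swap(4,6), hi=5 ⇒ 6 6 6 6 6 6 11 8 11 8
6=6: mid=5
6=6: mid=6
done. lo=0 hi=5; a=6 6 6 6 6 6 11 8 11 8

(0, 5)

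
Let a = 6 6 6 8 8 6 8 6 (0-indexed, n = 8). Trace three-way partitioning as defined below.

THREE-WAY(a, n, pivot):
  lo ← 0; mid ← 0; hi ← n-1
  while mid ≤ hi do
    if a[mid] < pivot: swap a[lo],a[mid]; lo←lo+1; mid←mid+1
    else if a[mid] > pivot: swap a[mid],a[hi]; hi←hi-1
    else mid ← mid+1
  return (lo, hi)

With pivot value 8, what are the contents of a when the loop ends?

pivot = 8; lo=0, mid=0, hi=7
a[mid]=6<8: swap a[0],a[0]; lo=1,mid=1 → 6 6 6 8 8 6 8 6
a[mid]=6<8: swap a[1],a[1]; lo=2,mid=2 → 6 6 6 8 8 6 8 6
a[mid]=6<8: swap a[2],a[2]; lo=3,mid=3 → 6 6 6 8 8 6 8 6
a[mid]=8=8: mid=4
a[mid]=8=8: mid=5
a[mid]=6<8: swap a[3],a[5]; lo=4,mid=6 → 6 6 6 6 8 8 8 6
a[mid]=8=8: mid=7
a[mid]=6<8: swap a[4],a[7]; lo=5,mid=8 → 6 6 6 6 6 8 8 8
end: lo=5, hi=7; a = 6 6 6 6 6 8 8 8

6 6 6 6 6 8 8 8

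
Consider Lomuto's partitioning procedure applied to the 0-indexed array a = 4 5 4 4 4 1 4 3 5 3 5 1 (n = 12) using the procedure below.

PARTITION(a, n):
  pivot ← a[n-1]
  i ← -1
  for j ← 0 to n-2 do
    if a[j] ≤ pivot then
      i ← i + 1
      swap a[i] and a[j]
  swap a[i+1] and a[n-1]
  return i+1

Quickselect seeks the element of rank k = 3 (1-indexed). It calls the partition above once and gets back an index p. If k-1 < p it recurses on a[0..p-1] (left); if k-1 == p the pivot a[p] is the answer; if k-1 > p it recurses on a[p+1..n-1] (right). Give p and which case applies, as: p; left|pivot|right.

pivot = a[11] = 1; i = -1
j=0: a[0]=4 > 1 → no swap
j=1: a[1]=5 > 1 → no swap
j=2: a[2]=4 > 1 → no swap
j=3: a[3]=4 > 1 → no swap
j=4: a[4]=4 > 1 → no swap
j=5: a[5]=1 ≤ 1 → i=0, swap a[0],a[5] → 1 5 4 4 4 4 4 3 5 3 5 1
j=6: a[6]=4 > 1 → no swap
j=7: a[7]=3 > 1 → no swap
j=8: a[8]=5 > 1 → no swap
j=9: a[9]=3 > 1 → no swap
j=10: a[10]=5 > 1 → no swap
final swap a[1],a[11] → 1 1 4 4 4 4 4 3 5 3 5 5; return 1
p = 1; k-1 = 2 > 1 ⇒ right

1; right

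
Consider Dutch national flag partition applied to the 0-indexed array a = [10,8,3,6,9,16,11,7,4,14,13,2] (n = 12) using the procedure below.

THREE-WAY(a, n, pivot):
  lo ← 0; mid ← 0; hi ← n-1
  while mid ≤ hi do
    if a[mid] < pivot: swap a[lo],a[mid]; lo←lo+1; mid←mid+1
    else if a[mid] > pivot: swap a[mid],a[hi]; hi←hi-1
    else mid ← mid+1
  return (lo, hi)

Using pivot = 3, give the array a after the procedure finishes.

[2,3,6,9,16,11,7,4,14,13,8,10]

lo=0 mid=0 hi=11
10>3: swap(0,11), hi=10 ⇒ [2,8,3,6,9,16,11,7,4,14,13,10]
2<3: swap(0,0), lo=1 mid=1 ⇒ [2,8,3,6,9,16,11,7,4,14,13,10]
8>3: swap(1,10), hi=9 ⇒ [2,13,3,6,9,16,11,7,4,14,8,10]
13>3: swap(1,9), hi=8 ⇒ [2,14,3,6,9,16,11,7,4,13,8,10]
14>3: swap(1,8), hi=7 ⇒ [2,4,3,6,9,16,11,7,14,13,8,10]
4>3: swap(1,7), hi=6 ⇒ [2,7,3,6,9,16,11,4,14,13,8,10]
7>3: swap(1,6), hi=5 ⇒ [2,11,3,6,9,16,7,4,14,13,8,10]
11>3: swap(1,5), hi=4 ⇒ [2,16,3,6,9,11,7,4,14,13,8,10]
16>3: swap(1,4), hi=3 ⇒ [2,9,3,6,16,11,7,4,14,13,8,10]
9>3: swap(1,3), hi=2 ⇒ [2,6,3,9,16,11,7,4,14,13,8,10]
6>3: swap(1,2), hi=1 ⇒ [2,3,6,9,16,11,7,4,14,13,8,10]
3=3: mid=2
done. lo=1 hi=1; a=[2,3,6,9,16,11,7,4,14,13,8,10]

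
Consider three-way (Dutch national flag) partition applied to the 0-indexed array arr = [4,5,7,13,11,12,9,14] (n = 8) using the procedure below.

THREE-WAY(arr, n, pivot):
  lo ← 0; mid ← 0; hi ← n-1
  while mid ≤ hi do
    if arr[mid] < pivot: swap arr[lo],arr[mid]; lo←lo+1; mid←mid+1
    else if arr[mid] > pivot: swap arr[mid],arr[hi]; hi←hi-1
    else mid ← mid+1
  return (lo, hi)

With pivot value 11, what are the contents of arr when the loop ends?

[4,5,7,9,11,12,14,13]

pivot = 11; lo=0, mid=0, hi=7
arr[mid]=4<11: swap arr[0],arr[0]; lo=1,mid=1 → [4,5,7,13,11,12,9,14]
arr[mid]=5<11: swap arr[1],arr[1]; lo=2,mid=2 → [4,5,7,13,11,12,9,14]
arr[mid]=7<11: swap arr[2],arr[2]; lo=3,mid=3 → [4,5,7,13,11,12,9,14]
arr[mid]=13>11: swap arr[3],arr[7]; hi=6 → [4,5,7,14,11,12,9,13]
arr[mid]=14>11: swap arr[3],arr[6]; hi=5 → [4,5,7,9,11,12,14,13]
arr[mid]=9<11: swap arr[3],arr[3]; lo=4,mid=4 → [4,5,7,9,11,12,14,13]
arr[mid]=11=11: mid=5
arr[mid]=12>11: swap arr[5],arr[5]; hi=4 → [4,5,7,9,11,12,14,13]
end: lo=4, hi=4; arr = [4,5,7,9,11,12,14,13]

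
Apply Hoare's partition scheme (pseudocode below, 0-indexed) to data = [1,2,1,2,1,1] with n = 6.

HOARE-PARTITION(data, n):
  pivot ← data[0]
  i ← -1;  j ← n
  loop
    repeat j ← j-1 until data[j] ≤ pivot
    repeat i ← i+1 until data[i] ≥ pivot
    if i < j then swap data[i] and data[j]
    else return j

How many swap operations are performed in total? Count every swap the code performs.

pivot=1
j stops at 5 (1), i stops at 0 (1); swap ⇒ [1,2,1,2,1,1]
j stops at 4 (1), i stops at 1 (2); swap ⇒ [1,1,1,2,2,1]
j stops at 2, i stops at 2; i≥j ⇒ return 2. data=[1,1,1,2,2,1]

2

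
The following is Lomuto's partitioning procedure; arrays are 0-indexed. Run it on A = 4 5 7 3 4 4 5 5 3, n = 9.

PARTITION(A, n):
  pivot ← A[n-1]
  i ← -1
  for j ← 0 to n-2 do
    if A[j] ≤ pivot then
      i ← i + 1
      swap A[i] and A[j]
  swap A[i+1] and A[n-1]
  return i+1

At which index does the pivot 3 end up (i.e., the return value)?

pivot=3, i=-1
j=0: 4>3, skip
j=1: 5>3, skip
j=2: 7>3, skip
j=3: 3≤3, i=0, swap(0,3) ⇒ 3 5 7 4 4 4 5 5 3
j=4: 4>3, skip
j=5: 4>3, skip
j=6: 5>3, skip
j=7: 5>3, skip
swap(1,8) ⇒ 3 3 7 4 4 4 5 5 5; return 1

1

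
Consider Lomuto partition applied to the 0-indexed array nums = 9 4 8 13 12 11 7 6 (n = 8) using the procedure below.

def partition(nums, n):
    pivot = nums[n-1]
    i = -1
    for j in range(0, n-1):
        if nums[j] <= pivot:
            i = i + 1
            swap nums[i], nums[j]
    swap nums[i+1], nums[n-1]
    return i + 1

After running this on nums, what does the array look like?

pivot=6, i=-1
j=0: 9>6, skip
j=1: 4≤6, i=0, swap(0,1) ⇒ 4 9 8 13 12 11 7 6
j=2: 8>6, skip
j=3: 13>6, skip
j=4: 12>6, skip
j=5: 11>6, skip
j=6: 7>6, skip
swap(1,7) ⇒ 4 6 8 13 12 11 7 9; return 1

4 6 8 13 12 11 7 9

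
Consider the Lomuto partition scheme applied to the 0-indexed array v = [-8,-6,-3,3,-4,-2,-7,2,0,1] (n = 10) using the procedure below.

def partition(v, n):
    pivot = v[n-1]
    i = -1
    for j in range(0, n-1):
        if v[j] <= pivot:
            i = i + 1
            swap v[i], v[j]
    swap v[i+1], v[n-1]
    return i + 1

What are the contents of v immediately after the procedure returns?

[-8,-6,-3,-4,-2,-7,0,1,3,2]

pivot = v[9] = 1; i = -1
j=0: v[0]=-8 ≤ 1 → i=0, swap v[0],v[0] (no change) → [-8,-6,-3,3,-4,-2,-7,2,0,1]
j=1: v[1]=-6 ≤ 1 → i=1, swap v[1],v[1] (no change) → [-8,-6,-3,3,-4,-2,-7,2,0,1]
j=2: v[2]=-3 ≤ 1 → i=2, swap v[2],v[2] (no change) → [-8,-6,-3,3,-4,-2,-7,2,0,1]
j=3: v[3]=3 > 1 → no swap
j=4: v[4]=-4 ≤ 1 → i=3, swap v[3],v[4] → [-8,-6,-3,-4,3,-2,-7,2,0,1]
j=5: v[5]=-2 ≤ 1 → i=4, swap v[4],v[5] → [-8,-6,-3,-4,-2,3,-7,2,0,1]
j=6: v[6]=-7 ≤ 1 → i=5, swap v[5],v[6] → [-8,-6,-3,-4,-2,-7,3,2,0,1]
j=7: v[7]=2 > 1 → no swap
j=8: v[8]=0 ≤ 1 → i=6, swap v[6],v[8] → [-8,-6,-3,-4,-2,-7,0,2,3,1]
final swap v[7],v[9] → [-8,-6,-3,-4,-2,-7,0,1,3,2]; return 7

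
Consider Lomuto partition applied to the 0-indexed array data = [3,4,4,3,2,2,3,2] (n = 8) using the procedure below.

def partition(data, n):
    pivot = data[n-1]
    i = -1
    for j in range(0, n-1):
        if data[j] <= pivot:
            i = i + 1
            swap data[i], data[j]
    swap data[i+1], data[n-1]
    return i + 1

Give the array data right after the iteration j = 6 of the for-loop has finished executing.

pivot = data[7] = 2; i = -1
j=0: data[0]=3 > 2 → no swap
j=1: data[1]=4 > 2 → no swap
j=2: data[2]=4 > 2 → no swap
j=3: data[3]=3 > 2 → no swap
j=4: data[4]=2 ≤ 2 → i=0, swap data[0],data[4] → [2,4,4,3,3,2,3,2]
j=5: data[5]=2 ≤ 2 → i=1, swap data[1],data[5] → [2,2,4,3,3,4,3,2]
j=6: data[6]=3 > 2 → no swap
(after j=6) data = [2,2,4,3,3,4,3,2]

[2,2,4,3,3,4,3,2]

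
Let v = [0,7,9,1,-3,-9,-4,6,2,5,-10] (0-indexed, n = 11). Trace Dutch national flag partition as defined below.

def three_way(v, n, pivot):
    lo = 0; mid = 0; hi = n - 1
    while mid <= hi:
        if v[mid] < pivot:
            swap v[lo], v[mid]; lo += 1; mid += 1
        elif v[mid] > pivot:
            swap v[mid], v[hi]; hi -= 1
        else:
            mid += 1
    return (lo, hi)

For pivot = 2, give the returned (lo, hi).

pivot = 2; lo=0, mid=0, hi=10
v[mid]=0<2: swap v[0],v[0]; lo=1,mid=1 → [0,7,9,1,-3,-9,-4,6,2,5,-10]
v[mid]=7>2: swap v[1],v[10]; hi=9 → [0,-10,9,1,-3,-9,-4,6,2,5,7]
v[mid]=-10<2: swap v[1],v[1]; lo=2,mid=2 → [0,-10,9,1,-3,-9,-4,6,2,5,7]
v[mid]=9>2: swap v[2],v[9]; hi=8 → [0,-10,5,1,-3,-9,-4,6,2,9,7]
v[mid]=5>2: swap v[2],v[8]; hi=7 → [0,-10,2,1,-3,-9,-4,6,5,9,7]
v[mid]=2=2: mid=3
v[mid]=1<2: swap v[2],v[3]; lo=3,mid=4 → [0,-10,1,2,-3,-9,-4,6,5,9,7]
v[mid]=-3<2: swap v[3],v[4]; lo=4,mid=5 → [0,-10,1,-3,2,-9,-4,6,5,9,7]
v[mid]=-9<2: swap v[4],v[5]; lo=5,mid=6 → [0,-10,1,-3,-9,2,-4,6,5,9,7]
v[mid]=-4<2: swap v[5],v[6]; lo=6,mid=7 → [0,-10,1,-3,-9,-4,2,6,5,9,7]
v[mid]=6>2: swap v[7],v[7]; hi=6 → [0,-10,1,-3,-9,-4,2,6,5,9,7]
end: lo=6, hi=6; v = [0,-10,1,-3,-9,-4,2,6,5,9,7]

(6, 6)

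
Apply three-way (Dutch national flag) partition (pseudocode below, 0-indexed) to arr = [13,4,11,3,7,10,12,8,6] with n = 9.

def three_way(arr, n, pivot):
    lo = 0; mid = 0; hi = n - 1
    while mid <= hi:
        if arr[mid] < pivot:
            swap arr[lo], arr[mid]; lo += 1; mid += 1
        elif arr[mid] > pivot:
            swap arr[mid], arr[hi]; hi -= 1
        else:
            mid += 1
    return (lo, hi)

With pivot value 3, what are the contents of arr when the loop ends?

pivot = 3; lo=0, mid=0, hi=8
arr[mid]=13>3: swap arr[0],arr[8]; hi=7 → [6,4,11,3,7,10,12,8,13]
arr[mid]=6>3: swap arr[0],arr[7]; hi=6 → [8,4,11,3,7,10,12,6,13]
arr[mid]=8>3: swap arr[0],arr[6]; hi=5 → [12,4,11,3,7,10,8,6,13]
arr[mid]=12>3: swap arr[0],arr[5]; hi=4 → [10,4,11,3,7,12,8,6,13]
arr[mid]=10>3: swap arr[0],arr[4]; hi=3 → [7,4,11,3,10,12,8,6,13]
arr[mid]=7>3: swap arr[0],arr[3]; hi=2 → [3,4,11,7,10,12,8,6,13]
arr[mid]=3=3: mid=1
arr[mid]=4>3: swap arr[1],arr[2]; hi=1 → [3,11,4,7,10,12,8,6,13]
arr[mid]=11>3: swap arr[1],arr[1]; hi=0 → [3,11,4,7,10,12,8,6,13]
end: lo=0, hi=0; arr = [3,11,4,7,10,12,8,6,13]

[3,11,4,7,10,12,8,6,13]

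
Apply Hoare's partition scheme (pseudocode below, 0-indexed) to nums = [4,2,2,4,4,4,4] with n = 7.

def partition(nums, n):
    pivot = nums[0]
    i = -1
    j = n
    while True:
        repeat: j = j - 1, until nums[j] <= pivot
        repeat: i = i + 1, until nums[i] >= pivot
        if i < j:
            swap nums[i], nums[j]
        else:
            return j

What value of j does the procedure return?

pivot = nums[0] = 4; i = -1, j = 7
j→6 (nums[6]=4≤4), i→0 (nums[0]=4≥4); i<j, swap → [4,2,2,4,4,4,4]
j→5 (nums[5]=4≤4), i→3 (nums[3]=4≥4); i<j, swap → [4,2,2,4,4,4,4]
j→4, i→4; i≥j, return j=4. nums = [4,2,2,4,4,4,4]

4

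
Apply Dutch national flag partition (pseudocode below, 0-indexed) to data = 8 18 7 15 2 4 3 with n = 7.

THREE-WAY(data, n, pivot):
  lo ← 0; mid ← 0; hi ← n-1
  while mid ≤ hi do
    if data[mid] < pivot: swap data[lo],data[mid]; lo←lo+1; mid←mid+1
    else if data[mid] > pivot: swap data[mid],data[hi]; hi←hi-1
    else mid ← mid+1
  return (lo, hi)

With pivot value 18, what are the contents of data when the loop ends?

lo=0 mid=0 hi=6
8<18: swap(0,0), lo=1 mid=1 ⇒ 8 18 7 15 2 4 3
18=18: mid=2
7<18: swap(1,2), lo=2 mid=3 ⇒ 8 7 18 15 2 4 3
15<18: swap(2,3), lo=3 mid=4 ⇒ 8 7 15 18 2 4 3
2<18: swap(3,4), lo=4 mid=5 ⇒ 8 7 15 2 18 4 3
4<18: swap(4,5), lo=5 mid=6 ⇒ 8 7 15 2 4 18 3
3<18: swap(5,6), lo=6 mid=7 ⇒ 8 7 15 2 4 3 18
done. lo=6 hi=6; data=8 7 15 2 4 3 18

8 7 15 2 4 3 18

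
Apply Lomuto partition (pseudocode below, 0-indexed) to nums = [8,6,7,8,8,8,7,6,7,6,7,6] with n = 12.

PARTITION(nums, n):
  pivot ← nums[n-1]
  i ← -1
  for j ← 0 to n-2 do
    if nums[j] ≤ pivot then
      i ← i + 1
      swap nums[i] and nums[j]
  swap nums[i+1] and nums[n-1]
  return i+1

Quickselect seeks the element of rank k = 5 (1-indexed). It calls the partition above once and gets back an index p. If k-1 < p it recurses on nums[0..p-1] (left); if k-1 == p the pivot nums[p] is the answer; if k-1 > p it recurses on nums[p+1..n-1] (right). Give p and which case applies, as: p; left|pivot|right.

pivot=6, i=-1
j=0: 8>6, skip
j=1: 6≤6, i=0, swap(0,1) ⇒ [6,8,7,8,8,8,7,6,7,6,7,6]
j=2: 7>6, skip
j=3: 8>6, skip
j=4: 8>6, skip
j=5: 8>6, skip
j=6: 7>6, skip
j=7: 6≤6, i=1, swap(1,7) ⇒ [6,6,7,8,8,8,7,8,7,6,7,6]
j=8: 7>6, skip
j=9: 6≤6, i=2, swap(2,9) ⇒ [6,6,6,8,8,8,7,8,7,7,7,6]
j=10: 7>6, skip
swap(3,11) ⇒ [6,6,6,6,8,8,7,8,7,7,7,8]; return 3
p = 3; k-1 = 4 > 3 ⇒ right

3; right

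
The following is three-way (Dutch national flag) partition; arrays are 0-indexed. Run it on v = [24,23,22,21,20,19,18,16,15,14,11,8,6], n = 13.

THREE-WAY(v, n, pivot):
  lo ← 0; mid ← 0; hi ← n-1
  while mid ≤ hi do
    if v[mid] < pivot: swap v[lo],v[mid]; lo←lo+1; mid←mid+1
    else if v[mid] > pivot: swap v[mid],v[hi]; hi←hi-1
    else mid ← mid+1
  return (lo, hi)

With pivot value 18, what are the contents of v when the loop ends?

[6,8,11,14,15,16,18,19,20,21,22,23,24]

lo=0 mid=0 hi=12
24>18: swap(0,12), hi=11 ⇒ [6,23,22,21,20,19,18,16,15,14,11,8,24]
6<18: swap(0,0), lo=1 mid=1 ⇒ [6,23,22,21,20,19,18,16,15,14,11,8,24]
23>18: swap(1,11), hi=10 ⇒ [6,8,22,21,20,19,18,16,15,14,11,23,24]
8<18: swap(1,1), lo=2 mid=2 ⇒ [6,8,22,21,20,19,18,16,15,14,11,23,24]
22>18: swap(2,10), hi=9 ⇒ [6,8,11,21,20,19,18,16,15,14,22,23,24]
11<18: swap(2,2), lo=3 mid=3 ⇒ [6,8,11,21,20,19,18,16,15,14,22,23,24]
21>18: swap(3,9), hi=8 ⇒ [6,8,11,14,20,19,18,16,15,21,22,23,24]
14<18: swap(3,3), lo=4 mid=4 ⇒ [6,8,11,14,20,19,18,16,15,21,22,23,24]
20>18: swap(4,8), hi=7 ⇒ [6,8,11,14,15,19,18,16,20,21,22,23,24]
15<18: swap(4,4), lo=5 mid=5 ⇒ [6,8,11,14,15,19,18,16,20,21,22,23,24]
19>18: swap(5,7), hi=6 ⇒ [6,8,11,14,15,16,18,19,20,21,22,23,24]
16<18: swap(5,5), lo=6 mid=6 ⇒ [6,8,11,14,15,16,18,19,20,21,22,23,24]
18=18: mid=7
done. lo=6 hi=6; v=[6,8,11,14,15,16,18,19,20,21,22,23,24]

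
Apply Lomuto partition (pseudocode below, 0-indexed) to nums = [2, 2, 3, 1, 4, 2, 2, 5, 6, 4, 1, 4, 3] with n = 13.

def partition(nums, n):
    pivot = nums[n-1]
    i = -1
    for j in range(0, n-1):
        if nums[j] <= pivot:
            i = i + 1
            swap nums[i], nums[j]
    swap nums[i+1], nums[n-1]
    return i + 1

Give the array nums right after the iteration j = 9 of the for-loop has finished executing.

pivot = nums[12] = 3; i = -1
j=0: nums[0]=2 ≤ 3 → i=0, swap nums[0],nums[0] (no change) → [2, 2, 3, 1, 4, 2, 2, 5, 6, 4, 1, 4, 3]
j=1: nums[1]=2 ≤ 3 → i=1, swap nums[1],nums[1] (no change) → [2, 2, 3, 1, 4, 2, 2, 5, 6, 4, 1, 4, 3]
j=2: nums[2]=3 ≤ 3 → i=2, swap nums[2],nums[2] (no change) → [2, 2, 3, 1, 4, 2, 2, 5, 6, 4, 1, 4, 3]
j=3: nums[3]=1 ≤ 3 → i=3, swap nums[3],nums[3] (no change) → [2, 2, 3, 1, 4, 2, 2, 5, 6, 4, 1, 4, 3]
j=4: nums[4]=4 > 3 → no swap
j=5: nums[5]=2 ≤ 3 → i=4, swap nums[4],nums[5] → [2, 2, 3, 1, 2, 4, 2, 5, 6, 4, 1, 4, 3]
j=6: nums[6]=2 ≤ 3 → i=5, swap nums[5],nums[6] → [2, 2, 3, 1, 2, 2, 4, 5, 6, 4, 1, 4, 3]
j=7: nums[7]=5 > 3 → no swap
j=8: nums[8]=6 > 3 → no swap
j=9: nums[9]=4 > 3 → no swap
(after j=9) nums = [2, 2, 3, 1, 2, 2, 4, 5, 6, 4, 1, 4, 3]

[2, 2, 3, 1, 2, 2, 4, 5, 6, 4, 1, 4, 3]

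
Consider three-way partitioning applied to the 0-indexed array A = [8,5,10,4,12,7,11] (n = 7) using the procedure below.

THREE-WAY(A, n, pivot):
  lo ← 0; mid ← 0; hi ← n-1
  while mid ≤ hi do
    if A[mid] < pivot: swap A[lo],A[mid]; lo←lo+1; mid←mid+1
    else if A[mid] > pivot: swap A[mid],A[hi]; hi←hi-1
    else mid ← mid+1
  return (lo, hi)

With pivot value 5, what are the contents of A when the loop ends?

[4,5,10,12,7,11,8]

pivot = 5; lo=0, mid=0, hi=6
A[mid]=8>5: swap A[0],A[6]; hi=5 → [11,5,10,4,12,7,8]
A[mid]=11>5: swap A[0],A[5]; hi=4 → [7,5,10,4,12,11,8]
A[mid]=7>5: swap A[0],A[4]; hi=3 → [12,5,10,4,7,11,8]
A[mid]=12>5: swap A[0],A[3]; hi=2 → [4,5,10,12,7,11,8]
A[mid]=4<5: swap A[0],A[0]; lo=1,mid=1 → [4,5,10,12,7,11,8]
A[mid]=5=5: mid=2
A[mid]=10>5: swap A[2],A[2]; hi=1 → [4,5,10,12,7,11,8]
end: lo=1, hi=1; A = [4,5,10,12,7,11,8]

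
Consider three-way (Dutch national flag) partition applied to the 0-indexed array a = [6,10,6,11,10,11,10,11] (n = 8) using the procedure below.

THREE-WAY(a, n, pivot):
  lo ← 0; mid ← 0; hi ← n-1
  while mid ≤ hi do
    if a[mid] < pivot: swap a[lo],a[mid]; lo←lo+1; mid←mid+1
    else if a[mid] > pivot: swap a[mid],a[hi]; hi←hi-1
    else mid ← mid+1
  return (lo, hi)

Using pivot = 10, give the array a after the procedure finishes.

[6,6,10,10,10,11,11,11]

pivot = 10; lo=0, mid=0, hi=7
a[mid]=6<10: swap a[0],a[0]; lo=1,mid=1 → [6,10,6,11,10,11,10,11]
a[mid]=10=10: mid=2
a[mid]=6<10: swap a[1],a[2]; lo=2,mid=3 → [6,6,10,11,10,11,10,11]
a[mid]=11>10: swap a[3],a[7]; hi=6 → [6,6,10,11,10,11,10,11]
a[mid]=11>10: swap a[3],a[6]; hi=5 → [6,6,10,10,10,11,11,11]
a[mid]=10=10: mid=4
a[mid]=10=10: mid=5
a[mid]=11>10: swap a[5],a[5]; hi=4 → [6,6,10,10,10,11,11,11]
end: lo=2, hi=4; a = [6,6,10,10,10,11,11,11]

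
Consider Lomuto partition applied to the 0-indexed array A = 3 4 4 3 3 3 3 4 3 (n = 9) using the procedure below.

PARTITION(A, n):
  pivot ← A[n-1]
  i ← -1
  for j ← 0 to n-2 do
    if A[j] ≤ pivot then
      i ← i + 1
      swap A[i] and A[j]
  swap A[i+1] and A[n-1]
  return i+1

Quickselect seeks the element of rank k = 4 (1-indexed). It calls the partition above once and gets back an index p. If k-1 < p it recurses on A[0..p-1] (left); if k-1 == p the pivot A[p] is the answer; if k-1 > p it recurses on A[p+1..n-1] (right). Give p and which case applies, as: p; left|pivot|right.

pivot=3, i=-1
j=0: 3≤3, i=0, swap(0,0) ⇒ 3 4 4 3 3 3 3 4 3
j=1: 4>3, skip
j=2: 4>3, skip
j=3: 3≤3, i=1, swap(1,3) ⇒ 3 3 4 4 3 3 3 4 3
j=4: 3≤3, i=2, swap(2,4) ⇒ 3 3 3 4 4 3 3 4 3
j=5: 3≤3, i=3, swap(3,5) ⇒ 3 3 3 3 4 4 3 4 3
j=6: 3≤3, i=4, swap(4,6) ⇒ 3 3 3 3 3 4 4 4 3
j=7: 4>3, skip
swap(5,8) ⇒ 3 3 3 3 3 3 4 4 4; return 5
p = 5; k-1 = 3 < 5 ⇒ left

5; left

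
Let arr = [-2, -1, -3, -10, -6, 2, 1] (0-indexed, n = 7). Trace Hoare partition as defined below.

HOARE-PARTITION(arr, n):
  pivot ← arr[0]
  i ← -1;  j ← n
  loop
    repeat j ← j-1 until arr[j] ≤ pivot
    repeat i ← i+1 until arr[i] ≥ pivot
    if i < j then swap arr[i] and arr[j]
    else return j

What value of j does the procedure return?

2

pivot=-2
j stops at 4 (-6), i stops at 0 (-2); swap ⇒ [-6, -1, -3, -10, -2, 2, 1]
j stops at 3 (-10), i stops at 1 (-1); swap ⇒ [-6, -10, -3, -1, -2, 2, 1]
j stops at 2, i stops at 3; i≥j ⇒ return 2. arr=[-6, -10, -3, -1, -2, 2, 1]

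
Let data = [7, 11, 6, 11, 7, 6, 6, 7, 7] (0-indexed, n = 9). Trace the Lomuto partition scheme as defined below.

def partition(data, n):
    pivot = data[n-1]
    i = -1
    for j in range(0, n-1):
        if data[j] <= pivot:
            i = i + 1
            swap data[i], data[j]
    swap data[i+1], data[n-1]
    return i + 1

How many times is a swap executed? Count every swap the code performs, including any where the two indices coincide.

7

pivot=7, i=-1
j=0: 7≤7, i=0, swap(0,0) ⇒ [7, 11, 6, 11, 7, 6, 6, 7, 7]
j=1: 11>7, skip
j=2: 6≤7, i=1, swap(1,2) ⇒ [7, 6, 11, 11, 7, 6, 6, 7, 7]
j=3: 11>7, skip
j=4: 7≤7, i=2, swap(2,4) ⇒ [7, 6, 7, 11, 11, 6, 6, 7, 7]
j=5: 6≤7, i=3, swap(3,5) ⇒ [7, 6, 7, 6, 11, 11, 6, 7, 7]
j=6: 6≤7, i=4, swap(4,6) ⇒ [7, 6, 7, 6, 6, 11, 11, 7, 7]
j=7: 7≤7, i=5, swap(5,7) ⇒ [7, 6, 7, 6, 6, 7, 11, 11, 7]
swap(6,8) ⇒ [7, 6, 7, 6, 6, 7, 7, 11, 11]; return 6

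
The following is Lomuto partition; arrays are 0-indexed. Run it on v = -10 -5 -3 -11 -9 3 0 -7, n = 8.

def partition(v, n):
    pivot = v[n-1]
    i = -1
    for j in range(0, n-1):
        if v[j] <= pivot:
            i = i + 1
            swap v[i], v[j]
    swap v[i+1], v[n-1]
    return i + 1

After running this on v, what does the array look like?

pivot=-7, i=-1
j=0: -10≤-7, i=0, swap(0,0) ⇒ -10 -5 -3 -11 -9 3 0 -7
j=1: -5>-7, skip
j=2: -3>-7, skip
j=3: -11≤-7, i=1, swap(1,3) ⇒ -10 -11 -3 -5 -9 3 0 -7
j=4: -9≤-7, i=2, swap(2,4) ⇒ -10 -11 -9 -5 -3 3 0 -7
j=5: 3>-7, skip
j=6: 0>-7, skip
swap(3,7) ⇒ -10 -11 -9 -7 -3 3 0 -5; return 3

-10 -11 -9 -7 -3 3 0 -5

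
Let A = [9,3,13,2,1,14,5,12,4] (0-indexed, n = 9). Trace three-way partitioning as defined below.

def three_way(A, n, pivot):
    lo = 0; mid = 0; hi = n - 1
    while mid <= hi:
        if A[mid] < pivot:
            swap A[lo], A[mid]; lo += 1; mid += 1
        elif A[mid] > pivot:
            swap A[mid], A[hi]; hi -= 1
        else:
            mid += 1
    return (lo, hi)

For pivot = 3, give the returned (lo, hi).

(2, 2)

lo=0 mid=0 hi=8
9>3: swap(0,8), hi=7 ⇒ [4,3,13,2,1,14,5,12,9]
4>3: swap(0,7), hi=6 ⇒ [12,3,13,2,1,14,5,4,9]
12>3: swap(0,6), hi=5 ⇒ [5,3,13,2,1,14,12,4,9]
5>3: swap(0,5), hi=4 ⇒ [14,3,13,2,1,5,12,4,9]
14>3: swap(0,4), hi=3 ⇒ [1,3,13,2,14,5,12,4,9]
1<3: swap(0,0), lo=1 mid=1 ⇒ [1,3,13,2,14,5,12,4,9]
3=3: mid=2
13>3: swap(2,3), hi=2 ⇒ [1,3,2,13,14,5,12,4,9]
2<3: swap(1,2), lo=2 mid=3 ⇒ [1,2,3,13,14,5,12,4,9]
done. lo=2 hi=2; A=[1,2,3,13,14,5,12,4,9]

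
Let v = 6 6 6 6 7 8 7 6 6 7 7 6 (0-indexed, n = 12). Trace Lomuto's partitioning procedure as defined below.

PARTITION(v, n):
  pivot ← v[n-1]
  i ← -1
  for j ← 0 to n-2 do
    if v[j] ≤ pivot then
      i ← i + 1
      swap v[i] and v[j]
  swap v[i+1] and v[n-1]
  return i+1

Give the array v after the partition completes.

6 6 6 6 6 6 6 7 8 7 7 7

pivot = v[11] = 6; i = -1
j=0: v[0]=6 ≤ 6 → i=0, swap v[0],v[0] (no change) → 6 6 6 6 7 8 7 6 6 7 7 6
j=1: v[1]=6 ≤ 6 → i=1, swap v[1],v[1] (no change) → 6 6 6 6 7 8 7 6 6 7 7 6
j=2: v[2]=6 ≤ 6 → i=2, swap v[2],v[2] (no change) → 6 6 6 6 7 8 7 6 6 7 7 6
j=3: v[3]=6 ≤ 6 → i=3, swap v[3],v[3] (no change) → 6 6 6 6 7 8 7 6 6 7 7 6
j=4: v[4]=7 > 6 → no swap
j=5: v[5]=8 > 6 → no swap
j=6: v[6]=7 > 6 → no swap
j=7: v[7]=6 ≤ 6 → i=4, swap v[4],v[7] → 6 6 6 6 6 8 7 7 6 7 7 6
j=8: v[8]=6 ≤ 6 → i=5, swap v[5],v[8] → 6 6 6 6 6 6 7 7 8 7 7 6
j=9: v[9]=7 > 6 → no swap
j=10: v[10]=7 > 6 → no swap
final swap v[6],v[11] → 6 6 6 6 6 6 6 7 8 7 7 7; return 6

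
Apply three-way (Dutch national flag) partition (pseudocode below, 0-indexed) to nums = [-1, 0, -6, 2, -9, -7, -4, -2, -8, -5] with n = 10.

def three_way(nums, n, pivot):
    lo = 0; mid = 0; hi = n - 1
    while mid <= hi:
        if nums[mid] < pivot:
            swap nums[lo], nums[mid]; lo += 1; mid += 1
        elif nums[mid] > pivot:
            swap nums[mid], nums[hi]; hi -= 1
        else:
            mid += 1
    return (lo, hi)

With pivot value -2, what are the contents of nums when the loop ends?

lo=0 mid=0 hi=9
-1>-2: swap(0,9), hi=8 ⇒ [-5, 0, -6, 2, -9, -7, -4, -2, -8, -1]
-5<-2: swap(0,0), lo=1 mid=1 ⇒ [-5, 0, -6, 2, -9, -7, -4, -2, -8, -1]
0>-2: swap(1,8), hi=7 ⇒ [-5, -8, -6, 2, -9, -7, -4, -2, 0, -1]
-8<-2: swap(1,1), lo=2 mid=2 ⇒ [-5, -8, -6, 2, -9, -7, -4, -2, 0, -1]
-6<-2: swap(2,2), lo=3 mid=3 ⇒ [-5, -8, -6, 2, -9, -7, -4, -2, 0, -1]
2>-2: swap(3,7), hi=6 ⇒ [-5, -8, -6, -2, -9, -7, -4, 2, 0, -1]
-2=-2: mid=4
-9<-2: swap(3,4), lo=4 mid=5 ⇒ [-5, -8, -6, -9, -2, -7, -4, 2, 0, -1]
-7<-2: swap(4,5), lo=5 mid=6 ⇒ [-5, -8, -6, -9, -7, -2, -4, 2, 0, -1]
-4<-2: swap(5,6), lo=6 mid=7 ⇒ [-5, -8, -6, -9, -7, -4, -2, 2, 0, -1]
done. lo=6 hi=6; nums=[-5, -8, -6, -9, -7, -4, -2, 2, 0, -1]

[-5, -8, -6, -9, -7, -4, -2, 2, 0, -1]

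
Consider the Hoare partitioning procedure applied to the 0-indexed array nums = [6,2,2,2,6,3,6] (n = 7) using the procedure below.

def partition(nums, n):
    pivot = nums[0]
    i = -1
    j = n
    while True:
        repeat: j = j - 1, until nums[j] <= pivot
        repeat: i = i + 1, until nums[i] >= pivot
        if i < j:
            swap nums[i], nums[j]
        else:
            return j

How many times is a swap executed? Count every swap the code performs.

pivot=6
j stops at 6 (6), i stops at 0 (6); swap ⇒ [6,2,2,2,6,3,6]
j stops at 5 (3), i stops at 4 (6); swap ⇒ [6,2,2,2,3,6,6]
j stops at 4, i stops at 5; i≥j ⇒ return 4. nums=[6,2,2,2,3,6,6]

2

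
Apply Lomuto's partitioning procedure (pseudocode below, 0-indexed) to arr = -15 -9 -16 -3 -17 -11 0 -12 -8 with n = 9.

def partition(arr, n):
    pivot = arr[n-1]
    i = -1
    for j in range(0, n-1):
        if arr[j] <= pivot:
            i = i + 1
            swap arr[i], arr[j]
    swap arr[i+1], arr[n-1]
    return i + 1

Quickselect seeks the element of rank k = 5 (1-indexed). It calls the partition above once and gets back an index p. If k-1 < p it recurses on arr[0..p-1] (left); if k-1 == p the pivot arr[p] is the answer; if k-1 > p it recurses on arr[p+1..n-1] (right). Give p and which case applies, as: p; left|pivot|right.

6; left

pivot = arr[8] = -8; i = -1
j=0: arr[0]=-15 ≤ -8 → i=0, swap arr[0],arr[0] (no change) → -15 -9 -16 -3 -17 -11 0 -12 -8
j=1: arr[1]=-9 ≤ -8 → i=1, swap arr[1],arr[1] (no change) → -15 -9 -16 -3 -17 -11 0 -12 -8
j=2: arr[2]=-16 ≤ -8 → i=2, swap arr[2],arr[2] (no change) → -15 -9 -16 -3 -17 -11 0 -12 -8
j=3: arr[3]=-3 > -8 → no swap
j=4: arr[4]=-17 ≤ -8 → i=3, swap arr[3],arr[4] → -15 -9 -16 -17 -3 -11 0 -12 -8
j=5: arr[5]=-11 ≤ -8 → i=4, swap arr[4],arr[5] → -15 -9 -16 -17 -11 -3 0 -12 -8
j=6: arr[6]=0 > -8 → no swap
j=7: arr[7]=-12 ≤ -8 → i=5, swap arr[5],arr[7] → -15 -9 -16 -17 -11 -12 0 -3 -8
final swap arr[6],arr[8] → -15 -9 -16 -17 -11 -12 -8 -3 0; return 6
p = 6; k-1 = 4 < 6 ⇒ left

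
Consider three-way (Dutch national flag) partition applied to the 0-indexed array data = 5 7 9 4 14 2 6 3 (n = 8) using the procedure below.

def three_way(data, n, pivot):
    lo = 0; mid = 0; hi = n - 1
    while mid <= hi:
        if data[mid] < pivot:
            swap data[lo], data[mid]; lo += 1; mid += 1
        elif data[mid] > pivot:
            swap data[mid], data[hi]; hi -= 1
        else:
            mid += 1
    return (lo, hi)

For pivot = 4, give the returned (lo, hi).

(2, 2)

pivot = 4; lo=0, mid=0, hi=7
data[mid]=5>4: swap data[0],data[7]; hi=6 → 3 7 9 4 14 2 6 5
data[mid]=3<4: swap data[0],data[0]; lo=1,mid=1 → 3 7 9 4 14 2 6 5
data[mid]=7>4: swap data[1],data[6]; hi=5 → 3 6 9 4 14 2 7 5
data[mid]=6>4: swap data[1],data[5]; hi=4 → 3 2 9 4 14 6 7 5
data[mid]=2<4: swap data[1],data[1]; lo=2,mid=2 → 3 2 9 4 14 6 7 5
data[mid]=9>4: swap data[2],data[4]; hi=3 → 3 2 14 4 9 6 7 5
data[mid]=14>4: swap data[2],data[3]; hi=2 → 3 2 4 14 9 6 7 5
data[mid]=4=4: mid=3
end: lo=2, hi=2; data = 3 2 4 14 9 6 7 5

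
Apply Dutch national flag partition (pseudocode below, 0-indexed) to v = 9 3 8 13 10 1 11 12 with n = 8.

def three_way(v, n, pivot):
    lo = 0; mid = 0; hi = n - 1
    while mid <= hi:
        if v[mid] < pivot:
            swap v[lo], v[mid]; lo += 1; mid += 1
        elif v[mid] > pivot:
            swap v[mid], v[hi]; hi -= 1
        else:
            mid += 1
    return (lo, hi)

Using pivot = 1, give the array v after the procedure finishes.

lo=0 mid=0 hi=7
9>1: swap(0,7), hi=6 ⇒ 12 3 8 13 10 1 11 9
12>1: swap(0,6), hi=5 ⇒ 11 3 8 13 10 1 12 9
11>1: swap(0,5), hi=4 ⇒ 1 3 8 13 10 11 12 9
1=1: mid=1
3>1: swap(1,4), hi=3 ⇒ 1 10 8 13 3 11 12 9
10>1: swap(1,3), hi=2 ⇒ 1 13 8 10 3 11 12 9
13>1: swap(1,2), hi=1 ⇒ 1 8 13 10 3 11 12 9
8>1: swap(1,1), hi=0 ⇒ 1 8 13 10 3 11 12 9
done. lo=0 hi=0; v=1 8 13 10 3 11 12 9

1 8 13 10 3 11 12 9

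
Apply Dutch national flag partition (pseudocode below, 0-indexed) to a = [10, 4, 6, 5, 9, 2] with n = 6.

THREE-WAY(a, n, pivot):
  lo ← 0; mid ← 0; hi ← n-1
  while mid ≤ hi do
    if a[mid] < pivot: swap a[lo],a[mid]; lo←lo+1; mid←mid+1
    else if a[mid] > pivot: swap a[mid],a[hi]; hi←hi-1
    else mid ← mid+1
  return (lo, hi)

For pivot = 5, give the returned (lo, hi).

(2, 2)

lo=0 mid=0 hi=5
10>5: swap(0,5), hi=4 ⇒ [2, 4, 6, 5, 9, 10]
2<5: swap(0,0), lo=1 mid=1 ⇒ [2, 4, 6, 5, 9, 10]
4<5: swap(1,1), lo=2 mid=2 ⇒ [2, 4, 6, 5, 9, 10]
6>5: swap(2,4), hi=3 ⇒ [2, 4, 9, 5, 6, 10]
9>5: swap(2,3), hi=2 ⇒ [2, 4, 5, 9, 6, 10]
5=5: mid=3
done. lo=2 hi=2; a=[2, 4, 5, 9, 6, 10]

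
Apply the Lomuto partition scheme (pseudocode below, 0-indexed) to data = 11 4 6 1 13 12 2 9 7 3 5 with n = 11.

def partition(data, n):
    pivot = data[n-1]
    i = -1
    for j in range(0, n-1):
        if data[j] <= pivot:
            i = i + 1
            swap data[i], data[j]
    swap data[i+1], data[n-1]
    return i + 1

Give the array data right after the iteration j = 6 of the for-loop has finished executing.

pivot = data[10] = 5; i = -1
j=0: data[0]=11 > 5 → no swap
j=1: data[1]=4 ≤ 5 → i=0, swap data[0],data[1] → 4 11 6 1 13 12 2 9 7 3 5
j=2: data[2]=6 > 5 → no swap
j=3: data[3]=1 ≤ 5 → i=1, swap data[1],data[3] → 4 1 6 11 13 12 2 9 7 3 5
j=4: data[4]=13 > 5 → no swap
j=5: data[5]=12 > 5 → no swap
j=6: data[6]=2 ≤ 5 → i=2, swap data[2],data[6] → 4 1 2 11 13 12 6 9 7 3 5
(after j=6) data = 4 1 2 11 13 12 6 9 7 3 5

4 1 2 11 13 12 6 9 7 3 5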